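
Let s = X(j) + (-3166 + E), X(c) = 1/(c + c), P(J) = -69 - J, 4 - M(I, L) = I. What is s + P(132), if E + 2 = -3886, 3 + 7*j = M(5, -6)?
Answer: -58047/8 ≈ -7255.9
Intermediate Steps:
M(I, L) = 4 - I
j = -4/7 (j = -3/7 + (4 - 1*5)/7 = -3/7 + (4 - 5)/7 = -3/7 + (⅐)*(-1) = -3/7 - ⅐ = -4/7 ≈ -0.57143)
X(c) = 1/(2*c)
E = -3888 (E = -2 - 3886 = -3888)
s = -56439/8 (s = 1/(2*(-4/7)) + (-3166 - 3888) = (½)*(-7/4) - 7054 = -7/8 - 7054 = -56439/8 ≈ -7054.9)
s + P(132) = -56439/8 + (-69 - 1*132) = -56439/8 + (-69 - 132) = -56439/8 - 201 = -58047/8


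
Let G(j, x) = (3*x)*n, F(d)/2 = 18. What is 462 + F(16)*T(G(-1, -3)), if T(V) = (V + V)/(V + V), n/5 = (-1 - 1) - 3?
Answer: 498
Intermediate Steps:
n = -25 (n = 5*((-1 - 1) - 3) = 5*(-2 - 3) = 5*(-5) = -25)
F(d) = 36 (F(d) = 2*18 = 36)
G(j, x) = -75*x (G(j, x) = (3*x)*(-25) = -75*x)
T(V) = 1 (T(V) = (2*V)/((2*V)) = (2*V)*(1/(2*V)) = 1)
462 + F(16)*T(G(-1, -3)) = 462 + 36*1 = 462 + 36 = 498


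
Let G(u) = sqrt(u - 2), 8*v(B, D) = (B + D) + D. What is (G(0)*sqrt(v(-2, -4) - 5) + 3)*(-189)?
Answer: -567 + 945*sqrt(2)/2 ≈ 101.22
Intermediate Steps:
v(B, D) = D/4 + B/8 (v(B, D) = ((B + D) + D)/8 = (B + 2*D)/8 = D/4 + B/8)
G(u) = sqrt(-2 + u)
(G(0)*sqrt(v(-2, -4) - 5) + 3)*(-189) = (sqrt(-2 + 0)*sqrt(((1/4)*(-4) + (1/8)*(-2)) - 5) + 3)*(-189) = (sqrt(-2)*sqrt((-1 - 1/4) - 5) + 3)*(-189) = ((I*sqrt(2))*sqrt(-5/4 - 5) + 3)*(-189) = ((I*sqrt(2))*sqrt(-25/4) + 3)*(-189) = ((I*sqrt(2))*(5*I/2) + 3)*(-189) = (-5*sqrt(2)/2 + 3)*(-189) = (3 - 5*sqrt(2)/2)*(-189) = -567 + 945*sqrt(2)/2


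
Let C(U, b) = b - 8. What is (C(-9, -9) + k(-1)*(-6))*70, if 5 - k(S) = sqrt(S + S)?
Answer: -3290 + 420*I*sqrt(2) ≈ -3290.0 + 593.97*I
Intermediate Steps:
C(U, b) = -8 + b
k(S) = 5 - sqrt(2)*sqrt(S) (k(S) = 5 - sqrt(S + S) = 5 - sqrt(2*S) = 5 - sqrt(2)*sqrt(S))
(C(-9, -9) + k(-1)*(-6))*70 = ((-8 - 9) + (5 - sqrt(2)*sqrt(-1))*(-6))*70 = (-17 + (5 - sqrt(2)*I)*(-6))*70 = (-17 + (5 - I*sqrt(2))*(-6))*70 = (-17 + (-30 + 6*I*sqrt(2)))*70 = (-47 + 6*I*sqrt(2))*70 = -3290 + 420*I*sqrt(2)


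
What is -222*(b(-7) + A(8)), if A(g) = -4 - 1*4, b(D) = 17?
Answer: -1998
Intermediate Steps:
A(g) = -8 (A(g) = -4 - 4 = -8)
-222*(b(-7) + A(8)) = -222*(17 - 8) = -222*9 = -1998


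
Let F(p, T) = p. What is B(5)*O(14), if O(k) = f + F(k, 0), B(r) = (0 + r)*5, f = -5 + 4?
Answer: 325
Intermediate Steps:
f = -1
B(r) = 5*r (B(r) = r*5 = 5*r)
O(k) = -1 + k
B(5)*O(14) = (5*5)*(-1 + 14) = 25*13 = 325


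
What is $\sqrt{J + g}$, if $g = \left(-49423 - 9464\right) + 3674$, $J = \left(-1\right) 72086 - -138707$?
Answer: $4 \sqrt{713} \approx 106.81$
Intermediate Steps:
$J = 66621$ ($J = -72086 + 138707 = 66621$)
$g = -55213$ ($g = \left(-49423 - 9464\right) + 3674 = -58887 + 3674 = -55213$)
$\sqrt{J + g} = \sqrt{66621 - 55213} = \sqrt{11408} = 4 \sqrt{713}$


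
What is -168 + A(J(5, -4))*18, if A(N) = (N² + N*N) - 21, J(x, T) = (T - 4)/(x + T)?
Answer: 1758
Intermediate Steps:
J(x, T) = (-4 + T)/(T + x)
A(N) = -21 + 2*N² (A(N) = (N² + N²) - 21 = 2*N² - 21 = -21 + 2*N²)
-168 + A(J(5, -4))*18 = -168 + (-21 + 2*((-4 - 4)/(-4 + 5))²)*18 = -168 + (-21 + 2*(-8/1)²)*18 = -168 + (-21 + 2*(1*(-8))²)*18 = -168 + (-21 + 2*(-8)²)*18 = -168 + (-21 + 2*64)*18 = -168 + (-21 + 128)*18 = -168 + 107*18 = -168 + 1926 = 1758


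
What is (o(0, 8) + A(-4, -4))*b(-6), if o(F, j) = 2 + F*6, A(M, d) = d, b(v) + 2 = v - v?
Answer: 4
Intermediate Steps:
b(v) = -2 (b(v) = -2 + (v - v) = -2 + 0 = -2)
o(F, j) = 2 + 6*F
(o(0, 8) + A(-4, -4))*b(-6) = ((2 + 6*0) - 4)*(-2) = ((2 + 0) - 4)*(-2) = (2 - 4)*(-2) = -2*(-2) = 4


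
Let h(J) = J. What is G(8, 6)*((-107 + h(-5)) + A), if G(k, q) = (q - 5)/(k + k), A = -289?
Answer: -401/16 ≈ -25.063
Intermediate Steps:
G(k, q) = (-5 + q)/(2*k) (G(k, q) = (-5 + q)/((2*k)) = (-5 + q)*(1/(2*k)) = (-5 + q)/(2*k))
G(8, 6)*((-107 + h(-5)) + A) = ((½)*(-5 + 6)/8)*((-107 - 5) - 289) = ((½)*(⅛)*1)*(-112 - 289) = (1/16)*(-401) = -401/16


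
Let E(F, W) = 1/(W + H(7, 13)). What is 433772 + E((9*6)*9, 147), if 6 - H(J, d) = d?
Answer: 60728081/140 ≈ 4.3377e+5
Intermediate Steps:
H(J, d) = 6 - d
E(F, W) = 1/(-7 + W) (E(F, W) = 1/(W + (6 - 1*13)) = 1/(W + (6 - 13)) = 1/(W - 7) = 1/(-7 + W))
433772 + E((9*6)*9, 147) = 433772 + 1/(-7 + 147) = 433772 + 1/140 = 60728081/140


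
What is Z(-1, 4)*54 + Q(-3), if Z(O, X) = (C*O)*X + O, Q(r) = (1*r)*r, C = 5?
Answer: -1125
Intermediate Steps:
Q(r) = r**2 (Q(r) = r*r = r**2)
Z(O, X) = O + 5*O*X (Z(O, X) = (5*O)*X + O = 5*O*X + O = O + 5*O*X)
Z(-1, 4)*54 + Q(-3) = -(1 + 5*4)*54 + (-3)**2 = -(1 + 20)*54 + 9 = -1*21*54 + 9 = -21*54 + 9 = -1134 + 9 = -1125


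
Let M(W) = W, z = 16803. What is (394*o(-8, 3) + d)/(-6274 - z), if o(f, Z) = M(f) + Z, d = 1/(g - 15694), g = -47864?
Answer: 125209261/1466727966 ≈ 0.085366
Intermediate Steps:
d = -1/63558 (d = 1/(-47864 - 15694) = 1/(-63558) = -1/63558 ≈ -1.5734e-5)
o(f, Z) = Z + f (o(f, Z) = f + Z = Z + f)
(394*o(-8, 3) + d)/(-6274 - z) = (394*(3 - 8) - 1/63558)/(-6274 - 1*16803) = (394*(-5) - 1/63558)/(-6274 - 16803) = (-1970 - 1/63558)/(-23077) = -125209261/63558*(-1/23077) = 125209261/1466727966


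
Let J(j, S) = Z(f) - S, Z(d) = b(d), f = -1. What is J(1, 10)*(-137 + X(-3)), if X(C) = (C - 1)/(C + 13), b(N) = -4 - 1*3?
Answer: 11679/5 ≈ 2335.8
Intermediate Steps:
b(N) = -7 (b(N) = -4 - 3 = -7)
Z(d) = -7
J(j, S) = -7 - S
X(C) = (-1 + C)/(13 + C)
J(1, 10)*(-137 + X(-3)) = (-7 - 1*10)*(-137 + (-1 - 3)/(13 - 3)) = (-7 - 10)*(-137 - 4/10) = -17*(-137 + (1/10)*(-4)) = -17*(-137 - 2/5) = -17*(-687/5) = 11679/5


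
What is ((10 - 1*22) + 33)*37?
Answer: 777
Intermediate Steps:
((10 - 1*22) + 33)*37 = ((10 - 22) + 33)*37 = (-12 + 33)*37 = 21*37 = 777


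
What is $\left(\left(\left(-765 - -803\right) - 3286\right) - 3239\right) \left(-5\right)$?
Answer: $32435$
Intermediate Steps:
$\left(\left(\left(-765 - -803\right) - 3286\right) - 3239\right) \left(-5\right) = \left(\left(\left(-765 + 803\right) - 3286\right) - 3239\right) \left(-5\right) = \left(\left(38 - 3286\right) - 3239\right) \left(-5\right) = \left(-3248 - 3239\right) \left(-5\right) = \left(-6487\right) \left(-5\right) = 32435$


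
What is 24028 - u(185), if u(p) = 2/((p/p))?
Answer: 24026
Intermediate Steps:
u(p) = 2 (u(p) = 2/1 = 2*1 = 2)
24028 - u(185) = 24028 - 1*2 = 24028 - 2 = 24026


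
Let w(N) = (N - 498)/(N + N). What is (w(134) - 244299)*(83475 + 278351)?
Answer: -5922412834424/67 ≈ -8.8394e+10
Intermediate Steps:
w(N) = (-498 + N)/(2*N) (w(N) = (-498 + N)/((2*N)) = (-498 + N)*(1/(2*N)) = (-498 + N)/(2*N))
(w(134) - 244299)*(83475 + 278351) = ((1/2)*(-498 + 134)/134 - 244299)*(83475 + 278351) = ((1/2)*(1/134)*(-364) - 244299)*361826 = (-91/67 - 244299)*361826 = -16368124/67*361826 = -5922412834424/67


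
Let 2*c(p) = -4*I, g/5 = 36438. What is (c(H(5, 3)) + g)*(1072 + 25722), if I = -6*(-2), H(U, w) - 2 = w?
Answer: 4880955804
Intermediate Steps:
g = 182190 (g = 5*36438 = 182190)
H(U, w) = 2 + w
I = 12
c(p) = -24 (c(p) = (-4*12)/2 = (1/2)*(-48) = -24)
(c(H(5, 3)) + g)*(1072 + 25722) = (-24 + 182190)*(1072 + 25722) = 182166*26794 = 4880955804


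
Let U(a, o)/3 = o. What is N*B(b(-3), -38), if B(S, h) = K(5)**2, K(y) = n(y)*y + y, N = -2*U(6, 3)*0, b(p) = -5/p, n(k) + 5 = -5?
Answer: 0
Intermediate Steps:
U(a, o) = 3*o
n(k) = -10 (n(k) = -5 - 5 = -10)
N = 0 (N = -6*3*0 = -2*9*0 = -18*0 = 0)
K(y) = -9*y (K(y) = -10*y + y = -9*y)
B(S, h) = 2025 (B(S, h) = (-9*5)**2 = (-45)**2 = 2025)
N*B(b(-3), -38) = 0*2025 = 0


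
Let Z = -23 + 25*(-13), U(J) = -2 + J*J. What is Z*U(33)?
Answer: -378276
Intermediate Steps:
U(J) = -2 + J²
Z = -348 (Z = -23 - 325 = -348)
Z*U(33) = -348*(-2 + 33²) = -348*(-2 + 1089) = -348*1087 = -378276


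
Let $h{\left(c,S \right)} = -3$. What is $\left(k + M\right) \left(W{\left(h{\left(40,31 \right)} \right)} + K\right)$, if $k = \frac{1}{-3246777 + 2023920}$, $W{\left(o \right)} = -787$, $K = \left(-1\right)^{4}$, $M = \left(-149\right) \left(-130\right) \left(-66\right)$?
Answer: $\frac{409591109636542}{407619} \approx 1.0048 \cdot 10^{9}$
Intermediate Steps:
$M = -1278420$ ($M = 19370 \left(-66\right) = -1278420$)
$K = 1$
$k = - \frac{1}{1222857}$ ($k = \frac{1}{-1222857} = - \frac{1}{1222857} \approx -8.1776 \cdot 10^{-7}$)
$\left(k + M\right) \left(W{\left(h{\left(40,31 \right)} \right)} + K\right) = \left(- \frac{1}{1222857} - 1278420\right) \left(-787 + 1\right) = \left(- \frac{1563324845941}{1222857}\right) \left(-786\right) = \frac{409591109636542}{407619}$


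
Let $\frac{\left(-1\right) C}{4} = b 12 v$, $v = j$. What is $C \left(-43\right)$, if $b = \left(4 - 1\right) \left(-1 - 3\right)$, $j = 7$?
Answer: $-173376$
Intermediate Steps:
$b = -12$ ($b = 3 \left(-4\right) = -12$)
$v = 7$
$C = 4032$ ($C = - 4 \left(-12\right) 12 \cdot 7 = - 4 \left(\left(-144\right) 7\right) = \left(-4\right) \left(-1008\right) = 4032$)
$C \left(-43\right) = 4032 \left(-43\right) = -173376$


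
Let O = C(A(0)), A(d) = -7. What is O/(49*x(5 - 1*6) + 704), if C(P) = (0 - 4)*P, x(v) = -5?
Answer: 28/459 ≈ 0.061002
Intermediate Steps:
C(P) = -4*P
O = 28 (O = -4*(-7) = 28)
O/(49*x(5 - 1*6) + 704) = 28/(49*(-5) + 704) = 28/(-245 + 704) = 28/459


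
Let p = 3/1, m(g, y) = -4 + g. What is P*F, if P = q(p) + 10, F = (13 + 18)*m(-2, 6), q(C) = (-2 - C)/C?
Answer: -1550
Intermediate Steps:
p = 3 (p = 3*1 = 3)
q(C) = (-2 - C)/C
F = -186 (F = (13 + 18)*(-4 - 2) = 31*(-6) = -186)
P = 25/3 (P = (-2 - 1*3)/3 + 10 = (-2 - 3)/3 + 10 = (⅓)*(-5) + 10 = -5/3 + 10 = 25/3 ≈ 8.3333)
P*F = (25/3)*(-186) = -1550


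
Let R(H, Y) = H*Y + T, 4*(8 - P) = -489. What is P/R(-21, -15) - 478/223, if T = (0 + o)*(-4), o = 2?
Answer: -470801/273844 ≈ -1.7192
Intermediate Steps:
P = 521/4 (P = 8 - ¼*(-489) = 8 + 489/4 = 521/4 ≈ 130.25)
T = -8 (T = (0 + 2)*(-4) = 2*(-4) = -8)
R(H, Y) = -8 + H*Y (R(H, Y) = H*Y - 8 = -8 + H*Y)
P/R(-21, -15) - 478/223 = 521/(4*(-8 - 21*(-15))) - 478/223 = 521/(4*(-8 + 315)) - 478*1/223 = (521/4)/307 - 478/223 = (521/4)*(1/307) - 478/223 = 521/1228 - 478/223 = -470801/273844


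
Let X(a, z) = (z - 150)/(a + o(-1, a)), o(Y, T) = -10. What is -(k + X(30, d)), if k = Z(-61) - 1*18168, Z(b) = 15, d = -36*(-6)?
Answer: 181497/10 ≈ 18150.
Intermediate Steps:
d = 216
X(a, z) = (-150 + z)/(-10 + a) (X(a, z) = (z - 150)/(a - 10) = (-150 + z)/(-10 + a))
k = -18153 (k = 15 - 1*18168 = 15 - 18168 = -18153)
-(k + X(30, d)) = -(-18153 + (-150 + 216)/(-10 + 30)) = -(-18153 + 66/20) = -(-18153 + (1/20)*66) = -(-18153 + 33/10) = -1*(-181497/10) = 181497/10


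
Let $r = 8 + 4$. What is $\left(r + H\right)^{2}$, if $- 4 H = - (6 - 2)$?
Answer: $169$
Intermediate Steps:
$H = 1$ ($H = - \frac{\left(-1\right) \left(6 - 2\right)}{4} = - \frac{\left(-1\right) 4}{4} = \left(- \frac{1}{4}\right) \left(-4\right) = 1$)
$r = 12$
$\left(r + H\right)^{2} = \left(12 + 1\right)^{2} = 13^{2} = 169$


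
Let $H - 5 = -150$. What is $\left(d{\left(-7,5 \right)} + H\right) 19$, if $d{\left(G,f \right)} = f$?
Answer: $-2660$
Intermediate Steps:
$H = -145$ ($H = 5 - 150 = -145$)
$\left(d{\left(-7,5 \right)} + H\right) 19 = \left(5 - 145\right) 19 = \left(-140\right) 19 = -2660$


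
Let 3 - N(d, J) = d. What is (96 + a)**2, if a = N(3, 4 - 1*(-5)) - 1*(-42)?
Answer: 19044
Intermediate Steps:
N(d, J) = 3 - d
a = 42 (a = (3 - 1*3) - 1*(-42) = (3 - 3) + 42 = 0 + 42 = 42)
(96 + a)**2 = (96 + 42)**2 = 138**2 = 19044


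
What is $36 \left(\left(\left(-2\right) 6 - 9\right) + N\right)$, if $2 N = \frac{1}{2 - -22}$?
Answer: $- \frac{3021}{4} \approx -755.25$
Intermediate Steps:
$N = \frac{1}{48}$ ($N = \frac{1}{2 \left(2 - -22\right)} = \frac{1}{2 \left(2 + \left(-21 + 43\right)\right)} = \frac{1}{2 \left(2 + 22\right)} = \frac{1}{2 \cdot 24} = \frac{1}{2} \cdot \frac{1}{24} = \frac{1}{48} \approx 0.020833$)
$36 \left(\left(\left(-2\right) 6 - 9\right) + N\right) = 36 \left(\left(\left(-2\right) 6 - 9\right) + \frac{1}{48}\right) = 36 \left(\left(-12 - 9\right) + \frac{1}{48}\right) = 36 \left(-21 + \frac{1}{48}\right) = 36 \left(- \frac{1007}{48}\right) = - \frac{3021}{4}$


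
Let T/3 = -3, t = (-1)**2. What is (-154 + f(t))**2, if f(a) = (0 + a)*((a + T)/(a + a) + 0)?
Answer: 24964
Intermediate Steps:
t = 1
T = -9 (T = 3*(-3) = -9)
f(a) = -9/2 + a/2 (f(a) = (0 + a)*((a - 9)/(a + a) + 0) = a*((-9 + a)/((2*a)) + 0) = a*((-9 + a)*(1/(2*a)) + 0) = a*((-9 + a)/(2*a) + 0) = a*((-9 + a)/(2*a)) = -9/2 + a/2)
(-154 + f(t))**2 = (-154 + (-9/2 + (1/2)*1))**2 = (-154 + (-9/2 + 1/2))**2 = (-154 - 4)**2 = (-158)**2 = 24964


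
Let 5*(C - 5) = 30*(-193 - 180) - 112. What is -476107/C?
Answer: 2380535/11277 ≈ 211.10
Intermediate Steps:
C = -11277/5 (C = 5 + (30*(-193 - 180) - 112)/5 = 5 + (30*(-373) - 112)/5 = 5 + (-11190 - 112)/5 = 5 + (1/5)*(-11302) = 5 - 11302/5 = -11277/5 ≈ -2255.4)
-476107/C = -476107/(-11277/5) = -476107*(-5/11277) = 2380535/11277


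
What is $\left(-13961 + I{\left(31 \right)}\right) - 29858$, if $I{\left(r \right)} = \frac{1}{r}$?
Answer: $- \frac{1358388}{31} \approx -43819.0$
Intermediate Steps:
$\left(-13961 + I{\left(31 \right)}\right) - 29858 = \left(-13961 + \frac{1}{31}\right) - 29858 = - \frac{432790}{31} - 29858 = - \frac{1358388}{31}$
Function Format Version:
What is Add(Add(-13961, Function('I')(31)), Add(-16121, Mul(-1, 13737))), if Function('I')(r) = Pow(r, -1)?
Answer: Rational(-1358388, 31) ≈ -43819.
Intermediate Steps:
Add(Add(-13961, Function('I')(31)), Add(-16121, Mul(-1, 13737))) = Add(Add(-13961, Pow(31, -1)), Add(-16121, Mul(-1, 13737))) = Add(Add(-13961, Rational(1, 31)), Add(-16121, -13737)) = Add(Rational(-432790, 31), -29858) = Rational(-1358388, 31)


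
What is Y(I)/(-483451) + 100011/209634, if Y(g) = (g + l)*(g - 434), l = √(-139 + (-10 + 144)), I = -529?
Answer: -19480933919/33782588978 + 963*I*√5/483451 ≈ -0.57666 + 0.0044541*I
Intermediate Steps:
l = I*√5 (l = √(-139 + 134) = √(-5) = I*√5 ≈ 2.2361*I)
Y(g) = (-434 + g)*(g + I*√5) (Y(g) = (g + I*√5)*(g - 434) = (g + I*√5)*(-434 + g) = (-434 + g)*(g + I*√5))
Y(I)/(-483451) + 100011/209634 = ((-529)² - 434*(-529) - 434*I*√5 + I*(-529)*√5)/(-483451) + 100011/209634 = (279841 + 229586 - 434*I*√5 - 529*I*√5)*(-1/483451) + 100011*(1/209634) = (509427 - 963*I*√5)*(-1/483451) + 33337/69878 = (-509427/483451 + 963*I*√5/483451) + 33337/69878 = -19480933919/33782588978 + 963*I*√5/483451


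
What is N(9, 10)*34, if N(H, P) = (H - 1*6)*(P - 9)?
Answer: 102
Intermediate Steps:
N(H, P) = (-9 + P)*(-6 + H) (N(H, P) = (H - 6)*(-9 + P) = (-6 + H)*(-9 + P) = (-9 + P)*(-6 + H))
N(9, 10)*34 = (54 - 9*9 - 6*10 + 9*10)*34 = (54 - 81 - 60 + 90)*34 = 3*34 = 102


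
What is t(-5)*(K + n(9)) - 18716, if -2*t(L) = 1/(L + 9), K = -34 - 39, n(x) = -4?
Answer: -149651/8 ≈ -18706.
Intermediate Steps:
K = -73
t(L) = -1/(2*(9 + L)) (t(L) = -1/(2*(L + 9)) = -1/(2*(9 + L)))
t(-5)*(K + n(9)) - 18716 = (-1/(18 + 2*(-5)))*(-73 - 4) - 18716 = -1/(18 - 10)*(-77) - 18716 = -1/8*(-77) - 18716 = -1*⅛*(-77) - 18716 = -⅛*(-77) - 18716 = 77/8 - 18716 = -149651/8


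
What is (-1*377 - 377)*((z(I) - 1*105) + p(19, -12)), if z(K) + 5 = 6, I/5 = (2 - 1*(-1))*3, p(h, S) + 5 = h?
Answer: 67860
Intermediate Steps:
p(h, S) = -5 + h
I = 45 (I = 5*((2 - 1*(-1))*3) = 5*((2 + 1)*3) = 5*(3*3) = 5*9 = 45)
z(K) = 1 (z(K) = -5 + 6 = 1)
(-1*377 - 377)*((z(I) - 1*105) + p(19, -12)) = (-1*377 - 377)*((1 - 1*105) + (-5 + 19)) = (-377 - 377)*((1 - 105) + 14) = -754*(-104 + 14) = -754*(-90) = 67860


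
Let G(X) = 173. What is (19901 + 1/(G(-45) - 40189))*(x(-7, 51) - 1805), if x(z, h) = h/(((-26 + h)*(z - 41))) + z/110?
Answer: -1265010086261961/35214080 ≈ -3.5923e+7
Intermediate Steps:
x(z, h) = z/110 + h/((-41 + z)*(-26 + h)) (x(z, h) = h/(((-26 + h)*(-41 + z))) + z*(1/110) = h/(((-41 + z)*(-26 + h))) + z/110 = h*(1/((-41 + z)*(-26 + h))) + z/110 = h/((-41 + z)*(-26 + h)) + z/110 = z/110 + h/((-41 + z)*(-26 + h)))
(19901 + 1/(G(-45) - 40189))*(x(-7, 51) - 1805) = (19901 + 1/(173 - 40189))*((-26*(-7)² + 110*51 + 1066*(-7) + 51*(-7)² - 41*51*(-7))/(110*(1066 - 41*51 - 26*(-7) + 51*(-7))) - 1805) = (19901 + 1/(-40016))*((-26*49 + 5610 - 7462 + 51*49 + 14637)/(110*(1066 - 2091 + 182 - 357)) - 1805) = (19901 - 1/40016)*((1/110)*(-1274 + 5610 - 7462 + 2499 + 14637)/(-1200) - 1805) = 796358415*((1/110)*(-1/1200)*14010 - 1805)/40016 = 796358415*(-467/4400 - 1805)/40016 = (796358415/40016)*(-7942467/4400) = -1265010086261961/35214080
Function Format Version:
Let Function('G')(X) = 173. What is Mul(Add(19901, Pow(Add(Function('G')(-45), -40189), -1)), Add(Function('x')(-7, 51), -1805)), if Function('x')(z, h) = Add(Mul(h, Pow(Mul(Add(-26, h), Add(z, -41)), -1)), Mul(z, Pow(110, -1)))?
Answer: Rational(-1265010086261961, 35214080) ≈ -3.5923e+7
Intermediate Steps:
Function('x')(z, h) = Add(Mul(Rational(1, 110), z), Mul(h, Pow(Add(-41, z), -1), Pow(Add(-26, h), -1))) (Function('x')(z, h) = Add(Mul(h, Pow(Mul(Add(-26, h), Add(-41, z)), -1)), Mul(z, Rational(1, 110))) = Add(Mul(h, Pow(Mul(Add(-41, z), Add(-26, h)), -1)), Mul(Rational(1, 110), z)) = Add(Mul(h, Mul(Pow(Add(-41, z), -1), Pow(Add(-26, h), -1))), Mul(Rational(1, 110), z)) = Add(Mul(h, Pow(Add(-41, z), -1), Pow(Add(-26, h), -1)), Mul(Rational(1, 110), z)) = Add(Mul(Rational(1, 110), z), Mul(h, Pow(Add(-41, z), -1), Pow(Add(-26, h), -1))))
Mul(Add(19901, Pow(Add(Function('G')(-45), -40189), -1)), Add(Function('x')(-7, 51), -1805)) = Mul(Add(19901, Pow(Add(173, -40189), -1)), Add(Mul(Rational(1, 110), Pow(Add(1066, Mul(-41, 51), Mul(-26, -7), Mul(51, -7)), -1), Add(Mul(-26, Pow(-7, 2)), Mul(110, 51), Mul(1066, -7), Mul(51, Pow(-7, 2)), Mul(-41, 51, -7))), -1805)) = Mul(Add(19901, Pow(-40016, -1)), Add(Mul(Rational(1, 110), Pow(Add(1066, -2091, 182, -357), -1), Add(Mul(-26, 49), 5610, -7462, Mul(51, 49), 14637)), -1805)) = Mul(Add(19901, Rational(-1, 40016)), Add(Mul(Rational(1, 110), Pow(-1200, -1), Add(-1274, 5610, -7462, 2499, 14637)), -1805)) = Mul(Rational(796358415, 40016), Add(Mul(Rational(1, 110), Rational(-1, 1200), 14010), -1805)) = Mul(Rational(796358415, 40016), Add(Rational(-467, 4400), -1805)) = Mul(Rational(796358415, 40016), Rational(-7942467, 4400)) = Rational(-1265010086261961, 35214080)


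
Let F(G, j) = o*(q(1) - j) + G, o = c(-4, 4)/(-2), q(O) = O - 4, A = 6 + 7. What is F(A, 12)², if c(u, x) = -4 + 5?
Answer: 1681/4 ≈ 420.25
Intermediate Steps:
A = 13
c(u, x) = 1
q(O) = -4 + O
o = -½ (o = 1/(-2) = 1*(-½) = -½ ≈ -0.50000)
F(G, j) = 3/2 + G + j/2 (F(G, j) = -((-4 + 1) - j)/2 + G = -(-3 - j)/2 + G = (3/2 + j/2) + G = 3/2 + G + j/2)
F(A, 12)² = (3/2 + 13 + (½)*12)² = (3/2 + 13 + 6)² = (41/2)² = 1681/4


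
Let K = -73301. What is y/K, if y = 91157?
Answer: -91157/73301 ≈ -1.2436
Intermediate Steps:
y/K = 91157/(-73301) = 91157*(-1/73301) = -91157/73301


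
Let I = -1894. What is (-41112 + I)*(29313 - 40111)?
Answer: 464378788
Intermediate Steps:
(-41112 + I)*(29313 - 40111) = (-41112 - 1894)*(29313 - 40111) = -43006*(-10798) = 464378788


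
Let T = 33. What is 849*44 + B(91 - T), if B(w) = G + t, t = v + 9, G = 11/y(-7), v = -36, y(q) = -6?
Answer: 223963/6 ≈ 37327.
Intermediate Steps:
G = -11/6 (G = 11/(-6) = 11*(-1/6) = -11/6 ≈ -1.8333)
t = -27 (t = -36 + 9 = -27)
B(w) = -173/6 (B(w) = -11/6 - 27 = -173/6)
849*44 + B(91 - T) = 849*44 - 173/6 = 37356 - 173/6 = 223963/6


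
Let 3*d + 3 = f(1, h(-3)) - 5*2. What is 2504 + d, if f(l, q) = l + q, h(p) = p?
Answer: 2499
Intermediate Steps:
d = -5 (d = -1 + ((1 - 3) - 5*2)/3 = -1 + (-2 - 10)/3 = -1 + (⅓)*(-12) = -1 - 4 = -5)
2504 + d = 2504 - 5 = 2499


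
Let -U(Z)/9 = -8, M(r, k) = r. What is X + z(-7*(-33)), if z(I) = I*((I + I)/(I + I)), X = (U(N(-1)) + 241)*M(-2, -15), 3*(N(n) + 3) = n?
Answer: -395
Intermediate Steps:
N(n) = -3 + n/3
U(Z) = 72 (U(Z) = -9*(-8) = 72)
X = -626 (X = (72 + 241)*(-2) = 313*(-2) = -626)
z(I) = I (z(I) = I*((2*I)/((2*I))) = I*((2*I)*(1/(2*I))) = I*1 = I)
X + z(-7*(-33)) = -626 - 7*(-33) = -626 + 231 = -395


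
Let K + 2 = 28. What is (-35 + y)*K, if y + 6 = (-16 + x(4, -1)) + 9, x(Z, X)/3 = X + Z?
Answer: -1014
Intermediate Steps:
K = 26 (K = -2 + 28 = 26)
x(Z, X) = 3*X + 3*Z (x(Z, X) = 3*(X + Z) = 3*X + 3*Z)
y = -4 (y = -6 + ((-16 + (3*(-1) + 3*4)) + 9) = -6 + ((-16 + (-3 + 12)) + 9) = -6 + ((-16 + 9) + 9) = -6 + (-7 + 9) = -6 + 2 = -4)
(-35 + y)*K = (-35 - 4)*26 = -39*26 = -1014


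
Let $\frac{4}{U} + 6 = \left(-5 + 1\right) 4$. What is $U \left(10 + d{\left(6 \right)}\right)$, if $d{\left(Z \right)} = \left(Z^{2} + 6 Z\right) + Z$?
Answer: $-16$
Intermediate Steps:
$U = - \frac{2}{11}$ ($U = \frac{4}{-6 + \left(-5 + 1\right) 4} = \frac{4}{-6 - 16} = \frac{4}{-22} = 4 \left(- \frac{1}{22}\right) = - \frac{2}{11} \approx -0.18182$)
$d{\left(Z \right)} = Z^{2} + 7 Z$
$U \left(10 + d{\left(6 \right)}\right) = - \frac{2 \left(10 + 6 \left(7 + 6\right)\right)}{11} = - \frac{2 \left(10 + 6 \cdot 13\right)}{11} = - \frac{2 \left(10 + 78\right)}{11} = \left(- \frac{2}{11}\right) 88 = -16$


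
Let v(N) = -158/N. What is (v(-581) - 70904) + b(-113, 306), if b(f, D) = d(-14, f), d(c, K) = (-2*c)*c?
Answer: -41422818/581 ≈ -71296.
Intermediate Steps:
d(c, K) = -2*c²
b(f, D) = -392 (b(f, D) = -2*(-14)² = -2*196 = -392)
(v(-581) - 70904) + b(-113, 306) = (-158/(-581) - 70904) - 392 = (-158*(-1/581) - 70904) - 392 = (158/581 - 70904) - 392 = -41195066/581 - 392 = -41422818/581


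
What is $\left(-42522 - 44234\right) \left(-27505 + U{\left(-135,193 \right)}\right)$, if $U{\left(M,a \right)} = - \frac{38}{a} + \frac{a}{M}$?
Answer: $\frac{62176737220424}{26055} \approx 2.3864 \cdot 10^{9}$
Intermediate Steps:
$\left(-42522 - 44234\right) \left(-27505 + U{\left(-135,193 \right)}\right) = \left(-42522 - 44234\right) \left(-27505 + \left(- \frac{38}{193} + \frac{193}{-135}\right)\right) = - 86756 \left(-27505 + \left(\left(-38\right) \frac{1}{193} + 193 \left(- \frac{1}{135}\right)\right)\right) = - 86756 \left(-27505 - \frac{42379}{26055}\right) = \left(-86756\right) \left(- \frac{716685154}{26055}\right) = \frac{62176737220424}{26055}$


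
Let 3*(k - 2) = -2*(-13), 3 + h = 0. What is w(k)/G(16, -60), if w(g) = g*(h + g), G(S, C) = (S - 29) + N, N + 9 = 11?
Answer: -736/99 ≈ -7.4343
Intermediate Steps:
N = 2 (N = -9 + 11 = 2)
G(S, C) = -27 + S (G(S, C) = (S - 29) + 2 = (-29 + S) + 2 = -27 + S)
h = -3 (h = -3 + 0 = -3)
k = 32/3 (k = 2 + (-2*(-13))/3 = 2 + (1/3)*26 = 2 + 26/3 = 32/3 ≈ 10.667)
w(g) = g*(-3 + g)
w(k)/G(16, -60) = (32*(-3 + 32/3)/3)/(-27 + 16) = ((32/3)*(23/3))/(-11) = (736/9)*(-1/11) = -736/99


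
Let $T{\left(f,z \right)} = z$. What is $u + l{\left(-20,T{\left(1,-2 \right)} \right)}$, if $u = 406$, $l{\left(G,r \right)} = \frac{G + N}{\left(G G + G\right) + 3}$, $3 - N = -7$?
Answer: $\frac{155488}{383} \approx 405.97$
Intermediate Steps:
$N = 10$ ($N = 3 - -7 = 3 + 7 = 10$)
$l{\left(G,r \right)} = \frac{10 + G}{3 + G + G^{2}}$ ($l{\left(G,r \right)} = \frac{G + 10}{\left(G G + G\right) + 3} = \frac{10 + G}{\left(G^{2} + G\right) + 3} = \frac{10 + G}{\left(G + G^{2}\right) + 3} = \frac{10 + G}{3 + G + G^{2}}$)
$u + l{\left(-20,T{\left(1,-2 \right)} \right)} = 406 + \frac{10 - 20}{3 - 20 + \left(-20\right)^{2}} = 406 + \frac{1}{3 - 20 + 400} \left(-10\right) = 406 + \frac{1}{383} \left(-10\right) = 406 - \frac{10}{383} = \frac{155488}{383}$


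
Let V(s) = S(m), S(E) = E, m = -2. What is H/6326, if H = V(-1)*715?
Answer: -715/3163 ≈ -0.22605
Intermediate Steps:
V(s) = -2
H = -1430 (H = -2*715 = -1430)
H/6326 = -1430/6326 = -1430*1/6326 = -715/3163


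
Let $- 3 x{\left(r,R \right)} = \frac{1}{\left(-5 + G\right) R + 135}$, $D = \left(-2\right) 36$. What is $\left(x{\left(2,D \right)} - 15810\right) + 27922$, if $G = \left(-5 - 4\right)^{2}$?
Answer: $\frac{193925233}{16011} \approx 12112.0$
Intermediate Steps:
$G = 81$ ($G = \left(-9\right)^{2} = 81$)
$D = -72$
$x{\left(r,R \right)} = - \frac{1}{3 \left(135 + 76 R\right)}$ ($x{\left(r,R \right)} = - \frac{1}{3 \left(\left(-5 + 81\right) R + 135\right)} = - \frac{1}{3 \left(76 R + 135\right)} = - \frac{1}{3 \left(135 + 76 R\right)}$)
$\left(x{\left(2,D \right)} - 15810\right) + 27922 = \left(- \frac{1}{405 + 228 \left(-72\right)} - 15810\right) + 27922 = \left(- \frac{1}{405 - 16416} - 15810\right) + 27922 = \left(- \frac{1}{-16011} - 15810\right) + 27922 = \left(\left(-1\right) \left(- \frac{1}{16011}\right) - 15810\right) + 27922 = \left(\frac{1}{16011} - 15810\right) + 27922 = - \frac{253133909}{16011} + 27922 = \frac{193925233}{16011}$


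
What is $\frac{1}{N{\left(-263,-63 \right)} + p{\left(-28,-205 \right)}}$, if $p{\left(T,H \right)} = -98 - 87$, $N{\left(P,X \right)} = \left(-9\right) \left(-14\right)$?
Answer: $- \frac{1}{59} \approx -0.016949$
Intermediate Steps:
$N{\left(P,X \right)} = 126$
$p{\left(T,H \right)} = -185$ ($p{\left(T,H \right)} = -98 - 87 = -185$)
$\frac{1}{N{\left(-263,-63 \right)} + p{\left(-28,-205 \right)}} = \frac{1}{126 - 185} = \frac{1}{-59} = - \frac{1}{59}$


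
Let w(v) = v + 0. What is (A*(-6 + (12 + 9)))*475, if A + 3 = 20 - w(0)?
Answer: 121125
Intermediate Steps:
w(v) = v
A = 17 (A = -3 + (20 - 1*0) = -3 + (20 + 0) = -3 + 20 = 17)
(A*(-6 + (12 + 9)))*475 = (17*(-6 + (12 + 9)))*475 = (17*(-6 + 21))*475 = (17*15)*475 = 255*475 = 121125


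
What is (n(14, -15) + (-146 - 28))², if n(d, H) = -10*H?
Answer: 576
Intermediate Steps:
(n(14, -15) + (-146 - 28))² = (-10*(-15) + (-146 - 28))² = (150 - 174)² = (-24)² = 576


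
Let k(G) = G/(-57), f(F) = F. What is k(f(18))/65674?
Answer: -3/623903 ≈ -4.8084e-6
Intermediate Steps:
k(G) = -G/57 (k(G) = G*(-1/57) = -G/57)
k(f(18))/65674 = -1/57*18/65674 = -6/19*1/65674 = -3/623903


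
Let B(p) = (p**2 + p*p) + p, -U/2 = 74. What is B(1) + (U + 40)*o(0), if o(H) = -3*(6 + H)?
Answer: 1947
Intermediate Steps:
U = -148 (U = -2*74 = -148)
B(p) = p + 2*p**2 (B(p) = (p**2 + p**2) + p = 2*p**2 + p = p + 2*p**2)
o(H) = -18 - 3*H
B(1) + (U + 40)*o(0) = 1*(1 + 2*1) + (-148 + 40)*(-18 - 3*0) = 1*(1 + 2) - 108*(-18 + 0) = 1*3 - 108*(-18) = 3 + 1944 = 1947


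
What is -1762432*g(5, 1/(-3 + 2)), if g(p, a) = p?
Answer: -8812160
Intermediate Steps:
-1762432*g(5, 1/(-3 + 2)) = -1762432*5 = -1967*4480 = -8812160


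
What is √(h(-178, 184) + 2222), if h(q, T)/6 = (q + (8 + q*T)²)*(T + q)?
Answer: √38598099110 ≈ 1.9646e+5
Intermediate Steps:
h(q, T) = 6*(T + q)*(q + (8 + T*q)²) (h(q, T) = 6*((q + (8 + q*T)²)*(T + q)) = 6*((q + (8 + T*q)²)*(T + q)) = 6*((T + q)*(q + (8 + T*q)²)) = 6*(T + q)*(q + (8 + T*q)²))
√(h(-178, 184) + 2222) = √((6*(-178)² + 6*184*(-178) + 6*184*(8 + 184*(-178))² + 6*(-178)*(8 + 184*(-178))²) + 2222) = √((6*31684 - 196512 + 6*184*(8 - 32752)² + 6*(-178)*(8 - 32752)²) + 2222) = √((190104 - 196512 + 6*184*(-32744)² + 6*(-178)*(-32744)²) + 2222) = √((190104 - 196512 + 6*184*1072169536 + 6*(-178)*1072169536) + 2222) = √((190104 - 196512 + 1183675167744 - 1145077064448) + 2222) = √(38598096888 + 2222) = √38598099110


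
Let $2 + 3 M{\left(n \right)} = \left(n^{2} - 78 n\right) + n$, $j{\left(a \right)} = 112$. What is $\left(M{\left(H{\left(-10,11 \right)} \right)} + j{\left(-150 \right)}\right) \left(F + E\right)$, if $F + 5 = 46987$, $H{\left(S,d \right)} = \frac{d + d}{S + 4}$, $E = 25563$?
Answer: $\frac{411185060}{27} \approx 1.5229 \cdot 10^{7}$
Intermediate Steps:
$H{\left(S,d \right)} = \frac{2 d}{4 + S}$
$M{\left(n \right)} = - \frac{2}{3} - \frac{77 n}{3} + \frac{n^{2}}{3}$ ($M{\left(n \right)} = - \frac{2}{3} + \frac{\left(n^{2} - 78 n\right) + n}{3} = - \frac{2}{3} + \frac{n^{2} - 77 n}{3} = - \frac{2}{3} + \left(- \frac{77 n}{3} + \frac{n^{2}}{3}\right) = - \frac{2}{3} - \frac{77 n}{3} + \frac{n^{2}}{3}$)
$F = 46982$ ($F = -5 + 46987 = 46982$)
$\left(M{\left(H{\left(-10,11 \right)} \right)} + j{\left(-150 \right)}\right) \left(F + E\right) = \left(\left(- \frac{2}{3} - \frac{77 \cdot 2 \cdot 11 \frac{1}{4 - 10}}{3} + \frac{\left(2 \cdot 11 \frac{1}{4 - 10}\right)^{2}}{3}\right) + 112\right) \left(46982 + 25563\right) = \left(\left(- \frac{2}{3} - \frac{77 \cdot 2 \cdot 11 \frac{1}{-6}}{3} + \frac{\left(2 \cdot 11 \frac{1}{-6}\right)^{2}}{3}\right) + 112\right) 72545 = \left(\left(- \frac{2}{3} - \frac{77 \cdot 2 \cdot 11 \left(- \frac{1}{6}\right)}{3} + \frac{\left(2 \cdot 11 \left(- \frac{1}{6}\right)\right)^{2}}{3}\right) + 112\right) 72545 = \left(\left(- \frac{2}{3} - - \frac{847}{9} + \frac{\left(- \frac{11}{3}\right)^{2}}{3}\right) + 112\right) 72545 = \left(\left(- \frac{2}{3} + \frac{847}{9} + \frac{1}{3} \cdot \frac{121}{9}\right) + 112\right) 72545 = \left(\left(- \frac{2}{3} + \frac{847}{9} + \frac{121}{27}\right) + 112\right) 72545 = \left(\frac{2644}{27} + 112\right) 72545 = \frac{5668}{27} \cdot 72545 = \frac{411185060}{27}$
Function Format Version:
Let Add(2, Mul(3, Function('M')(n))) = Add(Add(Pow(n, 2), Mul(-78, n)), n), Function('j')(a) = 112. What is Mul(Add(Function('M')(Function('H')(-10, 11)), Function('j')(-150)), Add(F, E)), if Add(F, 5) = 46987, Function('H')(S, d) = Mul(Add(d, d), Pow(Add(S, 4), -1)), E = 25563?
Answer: Rational(411185060, 27) ≈ 1.5229e+7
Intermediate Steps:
Function('H')(S, d) = Mul(2, d, Pow(Add(4, S), -1)) (Function('H')(S, d) = Mul(Mul(2, d), Pow(Add(4, S), -1)) = Mul(2, d, Pow(Add(4, S), -1)))
Function('M')(n) = Add(Rational(-2, 3), Mul(Rational(-77, 3), n), Mul(Rational(1, 3), Pow(n, 2))) (Function('M')(n) = Add(Rational(-2, 3), Mul(Rational(1, 3), Add(Add(Pow(n, 2), Mul(-78, n)), n))) = Add(Rational(-2, 3), Mul(Rational(1, 3), Add(Pow(n, 2), Mul(-77, n)))) = Add(Rational(-2, 3), Add(Mul(Rational(-77, 3), n), Mul(Rational(1, 3), Pow(n, 2)))) = Add(Rational(-2, 3), Mul(Rational(-77, 3), n), Mul(Rational(1, 3), Pow(n, 2))))
F = 46982 (F = Add(-5, 46987) = 46982)
Mul(Add(Function('M')(Function('H')(-10, 11)), Function('j')(-150)), Add(F, E)) = Mul(Add(Add(Rational(-2, 3), Mul(Rational(-77, 3), Mul(2, 11, Pow(Add(4, -10), -1))), Mul(Rational(1, 3), Pow(Mul(2, 11, Pow(Add(4, -10), -1)), 2))), 112), Add(46982, 25563)) = Mul(Add(Add(Rational(-2, 3), Mul(Rational(-77, 3), Mul(2, 11, Pow(-6, -1))), Mul(Rational(1, 3), Pow(Mul(2, 11, Pow(-6, -1)), 2))), 112), 72545) = Mul(Add(Add(Rational(-2, 3), Mul(Rational(-77, 3), Mul(2, 11, Rational(-1, 6))), Mul(Rational(1, 3), Pow(Mul(2, 11, Rational(-1, 6)), 2))), 112), 72545) = Mul(Add(Add(Rational(-2, 3), Mul(Rational(-77, 3), Rational(-11, 3)), Mul(Rational(1, 3), Pow(Rational(-11, 3), 2))), 112), 72545) = Mul(Add(Add(Rational(-2, 3), Rational(847, 9), Mul(Rational(1, 3), Rational(121, 9))), 112), 72545) = Mul(Add(Add(Rational(-2, 3), Rational(847, 9), Rational(121, 27)), 112), 72545) = Mul(Add(Rational(2644, 27), 112), 72545) = Mul(Rational(5668, 27), 72545) = Rational(411185060, 27)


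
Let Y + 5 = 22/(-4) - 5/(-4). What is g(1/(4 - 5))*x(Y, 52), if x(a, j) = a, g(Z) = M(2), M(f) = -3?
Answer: 111/4 ≈ 27.750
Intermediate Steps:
Y = -37/4 (Y = -5 + (22/(-4) - 5/(-4)) = -5 + (22*(-1/4) - 5*(-1/4)) = -5 + (-11/2 + 5/4) = -5 - 17/4 = -37/4 ≈ -9.2500)
g(Z) = -3
g(1/(4 - 5))*x(Y, 52) = -3*(-37/4) = 111/4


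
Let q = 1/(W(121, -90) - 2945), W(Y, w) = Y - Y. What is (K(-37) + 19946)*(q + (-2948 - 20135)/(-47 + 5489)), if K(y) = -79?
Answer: -1350655551359/16026690 ≈ -84275.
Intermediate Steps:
W(Y, w) = 0
q = -1/2945 (q = 1/(0 - 2945) = 1/(-2945) = -1/2945 ≈ -0.00033956)
(K(-37) + 19946)*(q + (-2948 - 20135)/(-47 + 5489)) = (-79 + 19946)*(-1/2945 + (-2948 - 20135)/(-47 + 5489)) = 19867*(-1/2945 - 23083/5442) = 19867*(-67984877/16026690) = -1350655551359/16026690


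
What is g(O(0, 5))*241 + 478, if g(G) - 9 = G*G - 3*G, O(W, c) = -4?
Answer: 9395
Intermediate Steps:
g(G) = 9 + G² - 3*G (g(G) = 9 + (G*G - 3*G) = 9 + (G² - 3*G) = 9 + G² - 3*G)
g(O(0, 5))*241 + 478 = (9 + (-4)² - 3*(-4))*241 + 478 = (9 + 16 + 12)*241 + 478 = 37*241 + 478 = 8917 + 478 = 9395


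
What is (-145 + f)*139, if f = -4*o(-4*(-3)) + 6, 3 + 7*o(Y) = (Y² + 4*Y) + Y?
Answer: -247003/7 ≈ -35286.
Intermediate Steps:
o(Y) = -3/7 + Y²/7 + 5*Y/7 (o(Y) = -3/7 + ((Y² + 4*Y) + Y)/7 = -3/7 + (Y² + 5*Y)/7 = -3/7 + (Y²/7 + 5*Y/7) = -3/7 + Y²/7 + 5*Y/7)
f = -762/7 (f = -4*(-3/7 + (-4*(-3))²/7 + 5*(-4*(-3))/7) + 6 = -4*(-3/7 + (⅐)*12² + (5/7)*12) + 6 = -4*(-3/7 + (⅐)*144 + 60/7) + 6 = -4*(-3/7 + 144/7 + 60/7) + 6 = -4*201/7 + 6 = -804/7 + 6 = -762/7 ≈ -108.86)
(-145 + f)*139 = (-145 - 762/7)*139 = -1777/7*139 = -247003/7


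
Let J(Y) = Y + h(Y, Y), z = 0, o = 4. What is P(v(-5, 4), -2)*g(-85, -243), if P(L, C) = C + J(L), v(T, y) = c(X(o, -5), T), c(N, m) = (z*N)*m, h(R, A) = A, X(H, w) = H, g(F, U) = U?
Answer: 486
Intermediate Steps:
c(N, m) = 0 (c(N, m) = (0*N)*m = 0*m = 0)
J(Y) = 2*Y (J(Y) = Y + Y = 2*Y)
v(T, y) = 0
P(L, C) = C + 2*L
P(v(-5, 4), -2)*g(-85, -243) = (-2 + 2*0)*(-243) = (-2 + 0)*(-243) = -2*(-243) = 486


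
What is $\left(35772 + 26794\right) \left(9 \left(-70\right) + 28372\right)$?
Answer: $1735705972$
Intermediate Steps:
$\left(35772 + 26794\right) \left(9 \left(-70\right) + 28372\right) = 62566 \left(-630 + 28372\right) = 62566 \cdot 27742 = 1735705972$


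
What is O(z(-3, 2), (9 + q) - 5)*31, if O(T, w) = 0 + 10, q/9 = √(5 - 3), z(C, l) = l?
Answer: 310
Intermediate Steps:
q = 9*√2 (q = 9*√(5 - 3) = 9*√2 ≈ 12.728)
O(T, w) = 10
O(z(-3, 2), (9 + q) - 5)*31 = 10*31 = 310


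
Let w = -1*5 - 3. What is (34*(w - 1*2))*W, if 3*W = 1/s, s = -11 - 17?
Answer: 85/21 ≈ 4.0476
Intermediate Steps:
w = -8 (w = -5 - 3 = -8)
s = -28
W = -1/84 (W = (1/3)/(-28) = (1/3)*(-1/28) = -1/84 ≈ -0.011905)
(34*(w - 1*2))*W = (34*(-8 - 1*2))*(-1/84) = (34*(-8 - 2))*(-1/84) = (34*(-10))*(-1/84) = -340*(-1/84) = 85/21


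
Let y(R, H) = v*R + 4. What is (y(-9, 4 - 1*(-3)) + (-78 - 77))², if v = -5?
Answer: 11236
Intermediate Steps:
y(R, H) = 4 - 5*R (y(R, H) = -5*R + 4 = 4 - 5*R)
(y(-9, 4 - 1*(-3)) + (-78 - 77))² = ((4 - 5*(-9)) + (-78 - 77))² = ((4 + 45) - 155)² = (49 - 155)² = (-106)² = 11236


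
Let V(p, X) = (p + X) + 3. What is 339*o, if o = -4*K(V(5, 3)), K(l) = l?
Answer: -14916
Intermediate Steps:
V(p, X) = 3 + X + p (V(p, X) = (X + p) + 3 = 3 + X + p)
o = -44 (o = -4*(3 + 3 + 5) = -4*11 = -44)
339*o = 339*(-44) = -14916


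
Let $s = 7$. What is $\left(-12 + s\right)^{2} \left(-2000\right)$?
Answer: $-50000$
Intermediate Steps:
$\left(-12 + s\right)^{2} \left(-2000\right) = \left(-12 + 7\right)^{2} \left(-2000\right) = \left(-5\right)^{2} \left(-2000\right) = 25 \left(-2000\right) = -50000$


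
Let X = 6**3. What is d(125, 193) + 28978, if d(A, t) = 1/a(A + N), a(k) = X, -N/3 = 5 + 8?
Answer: 6259249/216 ≈ 28978.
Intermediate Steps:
N = -39 (N = -3*(5 + 8) = -3*13 = -39)
X = 216
a(k) = 216
d(A, t) = 1/216
d(125, 193) + 28978 = 1/216 + 28978 = 6259249/216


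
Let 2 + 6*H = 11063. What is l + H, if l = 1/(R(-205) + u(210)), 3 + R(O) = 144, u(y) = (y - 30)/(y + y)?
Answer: 912536/495 ≈ 1843.5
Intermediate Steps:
H = 3687/2 (H = -⅓ + (⅙)*11063 = -⅓ + 11063/6 = 3687/2 ≈ 1843.5)
u(y) = (-30 + y)/(2*y) (u(y) = (-30 + y)/((2*y)) = (-30 + y)*(1/(2*y)) = (-30 + y)/(2*y))
R(O) = 141 (R(O) = -3 + 144 = 141)
l = 7/990 (l = 1/(141 + (½)*(-30 + 210)/210) = 1/(141 + (½)*(1/210)*180) = 1/(141 + 3/7) = 1/(990/7) = 7/990 ≈ 0.0070707)
l + H = 7/990 + 3687/2 = 912536/495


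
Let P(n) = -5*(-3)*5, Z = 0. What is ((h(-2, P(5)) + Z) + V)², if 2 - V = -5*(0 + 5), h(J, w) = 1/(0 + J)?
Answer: 2809/4 ≈ 702.25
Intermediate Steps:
P(n) = 75 (P(n) = 15*5 = 75)
h(J, w) = 1/J
V = 27 (V = 2 - (-5)*(0 + 5) = 2 - (-5)*5 = 2 - 1*(-25) = 2 + 25 = 27)
((h(-2, P(5)) + Z) + V)² = ((1/(-2) + 0) + 27)² = ((-½ + 0) + 27)² = (-½ + 27)² = (53/2)² = 2809/4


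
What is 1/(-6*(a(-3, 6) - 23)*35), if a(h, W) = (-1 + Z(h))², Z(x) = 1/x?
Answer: 3/13370 ≈ 0.00022438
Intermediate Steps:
a(h, W) = (-1 + 1/h)²
1/(-6*(a(-3, 6) - 23)*35) = 1/(-6*((-1 - 3)²/(-3)² - 23)*35) = 1/(-6*((⅑)*(-4)² - 23)*35) = 1/(-6*((⅑)*16 - 23)*35) = 1/(-6*(16/9 - 23)*35) = 1/(-(-382)*35/3) = 1/(-6*(-6685/9)) = 1/(13370/3) = 3/13370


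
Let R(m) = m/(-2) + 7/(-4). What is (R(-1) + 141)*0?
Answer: 0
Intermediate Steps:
R(m) = -7/4 - m/2 (R(m) = m*(-1/2) + 7*(-1/4) = -m/2 - 7/4 = -7/4 - m/2)
(R(-1) + 141)*0 = ((-7/4 - 1/2*(-1)) + 141)*0 = ((-7/4 + 1/2) + 141)*0 = (-5/4 + 141)*0 = (559/4)*0 = 0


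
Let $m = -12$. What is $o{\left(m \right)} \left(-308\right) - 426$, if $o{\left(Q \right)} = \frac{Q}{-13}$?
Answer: $- \frac{9234}{13} \approx -710.31$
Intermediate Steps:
$o{\left(Q \right)} = - \frac{Q}{13}$ ($o{\left(Q \right)} = Q \left(- \frac{1}{13}\right) = - \frac{Q}{13}$)
$o{\left(m \right)} \left(-308\right) - 426 = \left(- \frac{1}{13}\right) \left(-12\right) \left(-308\right) - 426 = \frac{12}{13} \left(-308\right) - 426 = - \frac{3696}{13} - 426 = - \frac{9234}{13}$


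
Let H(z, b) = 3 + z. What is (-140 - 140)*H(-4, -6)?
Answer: 280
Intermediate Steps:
(-140 - 140)*H(-4, -6) = (-140 - 140)*(3 - 4) = -280*(-1) = 280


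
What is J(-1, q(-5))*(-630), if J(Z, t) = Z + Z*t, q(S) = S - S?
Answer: 630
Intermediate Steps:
q(S) = 0
J(-1, q(-5))*(-630) = -(1 + 0)*(-630) = -1*1*(-630) = -1*(-630) = 630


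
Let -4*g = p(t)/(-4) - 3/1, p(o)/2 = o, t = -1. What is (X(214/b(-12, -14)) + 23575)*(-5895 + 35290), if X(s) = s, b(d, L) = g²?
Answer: 3545454409/5 ≈ 7.0909e+8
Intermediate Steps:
p(o) = 2*o
g = 5/8 (g = -((2*(-1))/(-4) - 3/1)/4 = -(-2*(-¼) - 3*1)/4 = -(½ - 3)/4 = -¼*(-5/2) = 5/8 ≈ 0.62500)
b(d, L) = 25/64 (b(d, L) = (5/8)² = 25/64)
(X(214/b(-12, -14)) + 23575)*(-5895 + 35290) = (214/(25/64) + 23575)*(-5895 + 35290) = (214*(64/25) + 23575)*29395 = (13696/25 + 23575)*29395 = (603071/25)*29395 = 3545454409/5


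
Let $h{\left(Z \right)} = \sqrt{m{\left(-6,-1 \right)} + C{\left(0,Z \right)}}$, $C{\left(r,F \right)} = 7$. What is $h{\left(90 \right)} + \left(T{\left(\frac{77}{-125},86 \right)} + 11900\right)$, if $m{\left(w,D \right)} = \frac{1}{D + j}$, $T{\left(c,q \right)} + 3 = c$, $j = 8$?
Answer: $\frac{1487048}{125} + \frac{5 \sqrt{14}}{7} \approx 11899.0$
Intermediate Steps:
$T{\left(c,q \right)} = -3 + c$
$m{\left(w,D \right)} = \frac{1}{8 + D}$ ($m{\left(w,D \right)} = \frac{1}{D + 8} = \frac{1}{8 + D}$)
$h{\left(Z \right)} = \frac{5 \sqrt{14}}{7}$ ($h{\left(Z \right)} = \sqrt{\frac{1}{8 - 1} + 7} = \sqrt{\frac{1}{7} + 7} = \sqrt{\frac{50}{7}} = \frac{5 \sqrt{14}}{7}$)
$h{\left(90 \right)} + \left(T{\left(\frac{77}{-125},86 \right)} + 11900\right) = \frac{5 \sqrt{14}}{7} + \left(\left(-3 + \frac{77}{-125}\right) + 11900\right) = \frac{5 \sqrt{14}}{7} + \left(\left(-3 + 77 \left(- \frac{1}{125}\right)\right) + 11900\right) = \frac{5 \sqrt{14}}{7} + \left(\left(-3 - \frac{77}{125}\right) + 11900\right) = \frac{5 \sqrt{14}}{7} + \left(- \frac{452}{125} + 11900\right) = \frac{5 \sqrt{14}}{7} + \frac{1487048}{125} = \frac{1487048}{125} + \frac{5 \sqrt{14}}{7}$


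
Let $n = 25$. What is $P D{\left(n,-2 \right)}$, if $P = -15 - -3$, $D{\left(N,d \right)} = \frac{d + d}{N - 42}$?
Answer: $- \frac{48}{17} \approx -2.8235$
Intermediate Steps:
$D{\left(N,d \right)} = \frac{2 d}{-42 + N}$
$P = -12$ ($P = -15 + 3 = -12$)
$P D{\left(n,-2 \right)} = - 12 \cdot 2 \left(-2\right) \frac{1}{-42 + 25} = - 12 \cdot 2 \left(-2\right) \frac{1}{-17} = - 12 \cdot 2 \left(-2\right) \left(- \frac{1}{17}\right) = \left(-12\right) \frac{4}{17} = - \frac{48}{17}$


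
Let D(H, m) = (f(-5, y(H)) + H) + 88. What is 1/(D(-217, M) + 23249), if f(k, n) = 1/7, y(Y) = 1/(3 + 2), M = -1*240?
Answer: 7/161841 ≈ 4.3252e-5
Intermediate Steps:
M = -240
y(Y) = 1/5
f(k, n) = 1/7
D(H, m) = 617/7 + H (D(H, m) = (1/7 + H) + 88 = 617/7 + H)
1/(D(-217, M) + 23249) = 1/((617/7 - 217) + 23249) = 1/(-902/7 + 23249) = 1/(161841/7) = 7/161841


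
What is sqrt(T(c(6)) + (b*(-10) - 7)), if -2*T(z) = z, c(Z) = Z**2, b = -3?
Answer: sqrt(5) ≈ 2.2361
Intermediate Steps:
T(z) = -z/2
sqrt(T(c(6)) + (b*(-10) - 7)) = sqrt(-1/2*6**2 + (-3*(-10) - 7)) = sqrt(-1/2*36 + (30 - 7)) = sqrt(-18 + 23) = sqrt(5)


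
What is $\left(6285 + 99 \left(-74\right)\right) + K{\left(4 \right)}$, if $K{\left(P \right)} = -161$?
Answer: $-1202$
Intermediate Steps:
$\left(6285 + 99 \left(-74\right)\right) + K{\left(4 \right)} = \left(6285 + 99 \left(-74\right)\right) - 161 = \left(6285 - 7326\right) - 161 = -1041 - 161 = -1202$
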